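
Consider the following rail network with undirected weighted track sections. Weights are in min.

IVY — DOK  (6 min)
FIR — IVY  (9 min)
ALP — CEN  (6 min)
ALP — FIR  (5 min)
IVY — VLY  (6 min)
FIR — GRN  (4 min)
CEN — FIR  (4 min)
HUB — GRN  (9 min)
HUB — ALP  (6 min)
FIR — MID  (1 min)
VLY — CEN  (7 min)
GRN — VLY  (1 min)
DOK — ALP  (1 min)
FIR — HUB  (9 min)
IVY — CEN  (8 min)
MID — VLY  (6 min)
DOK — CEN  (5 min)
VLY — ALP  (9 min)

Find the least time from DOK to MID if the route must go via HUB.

17 min

Best DOK to HUB: DOK → ALP → HUB costing 7
Best HUB to MID: HUB → FIR → MID costing 10
Total via HUB: 7 + 10 = 17 min.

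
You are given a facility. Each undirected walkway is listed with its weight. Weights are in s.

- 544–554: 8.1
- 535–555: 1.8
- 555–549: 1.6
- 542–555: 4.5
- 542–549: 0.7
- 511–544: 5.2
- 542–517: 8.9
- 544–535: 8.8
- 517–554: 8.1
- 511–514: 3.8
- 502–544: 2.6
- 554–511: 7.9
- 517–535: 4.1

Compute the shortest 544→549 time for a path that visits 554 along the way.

Shortest 544→554: 544–554 = 8.1
Shortest 554→549: 554–517–535–555–549 = 15.6
Total via 554: 8.1 + 15.6 = 23.7 s.

23.7 s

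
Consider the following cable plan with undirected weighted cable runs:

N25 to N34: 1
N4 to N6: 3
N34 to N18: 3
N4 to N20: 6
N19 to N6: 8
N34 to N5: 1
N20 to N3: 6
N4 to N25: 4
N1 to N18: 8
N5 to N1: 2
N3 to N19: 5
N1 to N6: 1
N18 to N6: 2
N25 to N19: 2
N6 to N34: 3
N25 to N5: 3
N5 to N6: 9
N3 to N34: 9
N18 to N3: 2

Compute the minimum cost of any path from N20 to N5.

12

Compare a few routes:
N20 → N4 → N25 → N5: 6+4+3 = 13
N20 → N4 → N6 → N1 → N5: 6+3+1+2 = 12
The minimum is 12 via N20 → N4 → N6 → N1 → N5.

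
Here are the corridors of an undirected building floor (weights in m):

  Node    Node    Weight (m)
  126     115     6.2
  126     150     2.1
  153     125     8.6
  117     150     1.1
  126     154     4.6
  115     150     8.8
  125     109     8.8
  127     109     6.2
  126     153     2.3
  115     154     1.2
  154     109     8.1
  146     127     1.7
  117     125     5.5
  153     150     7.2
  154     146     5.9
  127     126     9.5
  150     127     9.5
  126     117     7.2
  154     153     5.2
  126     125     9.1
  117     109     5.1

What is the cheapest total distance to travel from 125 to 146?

16.7 m

Running Dijkstra from 125:
125: 0
117: 5.5  (via 125)
150: 6.6  (via 117)
153: 8.6  (via 125)
126: 8.7  (via 150)
109: 8.8  (via 125)
154: 13.3  (via 126)
115: 14.5  (via 154)
127: 15  (via 109)
146: 16.7  (via 127)
Shortest route: 125 → 109 → 127 → 146 = 16.7 m.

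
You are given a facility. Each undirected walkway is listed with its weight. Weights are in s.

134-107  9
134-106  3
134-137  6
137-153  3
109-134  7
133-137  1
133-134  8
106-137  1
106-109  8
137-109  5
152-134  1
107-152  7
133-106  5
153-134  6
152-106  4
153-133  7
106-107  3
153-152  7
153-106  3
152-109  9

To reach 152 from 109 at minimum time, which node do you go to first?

Candidate routes:
109–137–106–152: 5+1+4 = 10
109–134–152: 7+1 = 8
109–137–106–134–152: 5+1+3+1 = 10
109–152: 9 = 9
The minimum is 8 s via 109–134–152.
So from 109 the first move is to 134.

134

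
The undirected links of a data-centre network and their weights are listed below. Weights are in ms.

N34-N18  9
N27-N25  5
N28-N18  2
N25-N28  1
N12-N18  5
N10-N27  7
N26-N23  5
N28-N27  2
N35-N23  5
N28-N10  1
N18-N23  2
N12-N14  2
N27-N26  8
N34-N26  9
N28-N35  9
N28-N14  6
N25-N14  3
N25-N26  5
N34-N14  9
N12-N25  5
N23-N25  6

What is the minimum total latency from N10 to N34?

Settle nodes by increasing distance from N10:
N10: 0
N28: 1  (via N10)
N25: 2  (via N28)
N18: 3  (via N28)
N27: 3  (via N28)
N14: 5  (via N25)
N23: 5  (via N18)
N12: 7  (via N25)
N26: 7  (via N25)
N35: 10  (via N28)
N34: 12  (via N18)
Shortest route: N10 → N28 → N18 → N34 = 12 ms.

12 ms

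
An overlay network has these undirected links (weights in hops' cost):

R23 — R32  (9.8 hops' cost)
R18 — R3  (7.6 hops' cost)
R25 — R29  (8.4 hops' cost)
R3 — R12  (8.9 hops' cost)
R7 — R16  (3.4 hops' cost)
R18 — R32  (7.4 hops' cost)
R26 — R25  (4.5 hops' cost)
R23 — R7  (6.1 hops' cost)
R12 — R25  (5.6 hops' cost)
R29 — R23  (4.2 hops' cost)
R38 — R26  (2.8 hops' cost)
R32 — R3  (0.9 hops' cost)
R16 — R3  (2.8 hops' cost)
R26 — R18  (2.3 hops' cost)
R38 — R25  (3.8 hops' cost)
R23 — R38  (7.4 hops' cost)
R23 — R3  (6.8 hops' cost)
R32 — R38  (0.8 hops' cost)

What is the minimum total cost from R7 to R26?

10.7 hops' cost

Enumerating some paths:
R7 → R16 → R3 → R18 → R26: 3.4+2.8+7.6+2.3 = 16.1
R7 → R16 → R3 → R32 → R38 → R26: 3.4+2.8+0.9+0.8+2.8 = 10.7
R7 → R16 → R3 → R32 → R38 → R25 → R26: 3.4+2.8+0.9+0.8+3.8+4.5 = 16.2
The minimum is 10.7 hops' cost via R7 → R16 → R3 → R32 → R38 → R26.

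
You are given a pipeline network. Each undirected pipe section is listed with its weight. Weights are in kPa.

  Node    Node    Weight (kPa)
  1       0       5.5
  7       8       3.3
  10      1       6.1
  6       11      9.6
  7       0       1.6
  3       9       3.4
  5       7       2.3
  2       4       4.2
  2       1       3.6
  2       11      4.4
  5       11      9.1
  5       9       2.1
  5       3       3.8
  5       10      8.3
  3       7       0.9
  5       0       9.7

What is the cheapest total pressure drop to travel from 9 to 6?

Enumerating some paths:
9 - 3 - 7 - 0 - 1 - 2 - 11 - 6: 3.4+0.9+1.6+5.5+3.6+4.4+9.6 = 29
9 - 3 - 7 - 5 - 11 - 6: 3.4+0.9+2.3+9.1+9.6 = 25.3
9 - 5 - 11 - 6: 2.1+9.1+9.6 = 20.8
9 - 3 - 5 - 11 - 6: 3.4+3.8+9.1+9.6 = 25.9
The minimum is 20.8 kPa via 9 - 5 - 11 - 6.

20.8 kPa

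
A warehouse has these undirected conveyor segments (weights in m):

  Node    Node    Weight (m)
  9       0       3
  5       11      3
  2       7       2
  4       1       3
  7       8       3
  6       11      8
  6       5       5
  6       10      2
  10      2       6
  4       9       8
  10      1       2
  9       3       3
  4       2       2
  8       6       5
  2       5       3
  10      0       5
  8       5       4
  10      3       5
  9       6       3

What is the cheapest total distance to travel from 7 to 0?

13 m

Running Dijkstra from 7:
7: 0
2: 2  (via 7)
8: 3  (via 7)
4: 4  (via 2)
5: 5  (via 2)
1: 7  (via 4)
6: 8  (via 8)
10: 8  (via 2)
11: 8  (via 5)
9: 11  (via 6)
0: 13  (via 10)
Shortest route: 7 → 2 → 10 → 0 = 13 m.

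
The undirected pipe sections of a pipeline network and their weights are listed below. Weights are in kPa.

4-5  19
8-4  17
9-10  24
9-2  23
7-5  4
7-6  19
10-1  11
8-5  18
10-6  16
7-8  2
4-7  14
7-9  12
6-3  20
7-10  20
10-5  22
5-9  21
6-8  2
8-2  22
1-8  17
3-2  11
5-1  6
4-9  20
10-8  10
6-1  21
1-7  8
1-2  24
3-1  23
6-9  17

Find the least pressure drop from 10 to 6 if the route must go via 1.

23 kPa

Shortest 10→1: 10 → 1 = 11
Shortest 1→6: 1 → 7 → 8 → 6 = 12
Total via 1: 11 + 12 = 23 kPa.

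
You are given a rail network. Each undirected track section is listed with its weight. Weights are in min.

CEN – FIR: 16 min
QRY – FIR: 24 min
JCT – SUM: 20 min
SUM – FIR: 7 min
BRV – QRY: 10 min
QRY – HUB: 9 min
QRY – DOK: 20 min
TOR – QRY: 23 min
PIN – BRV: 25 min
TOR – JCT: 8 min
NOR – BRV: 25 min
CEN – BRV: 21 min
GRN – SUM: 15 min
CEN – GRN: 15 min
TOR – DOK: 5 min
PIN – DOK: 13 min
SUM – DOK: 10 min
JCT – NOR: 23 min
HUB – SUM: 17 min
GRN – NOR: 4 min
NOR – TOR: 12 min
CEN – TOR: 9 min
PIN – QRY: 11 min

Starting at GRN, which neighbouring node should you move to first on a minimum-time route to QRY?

Candidate routes:
GRN–NOR–TOR–DOK–QRY: 4+12+5+20 = 41
GRN–NOR–TOR–QRY: 4+12+23 = 39
Cheapest is GRN–NOR–TOR–QRY at 39 min.
So from GRN the first move is to NOR.

NOR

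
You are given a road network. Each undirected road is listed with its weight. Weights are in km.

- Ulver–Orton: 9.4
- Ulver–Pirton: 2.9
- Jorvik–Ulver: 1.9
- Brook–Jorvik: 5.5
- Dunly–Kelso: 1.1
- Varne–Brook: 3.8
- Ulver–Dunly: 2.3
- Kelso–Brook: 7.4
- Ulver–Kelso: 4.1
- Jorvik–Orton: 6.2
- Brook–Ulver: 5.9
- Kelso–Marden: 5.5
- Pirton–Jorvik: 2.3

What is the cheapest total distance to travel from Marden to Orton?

17 km

Enumerating some paths:
Marden–Kelso–Ulver–Jorvik–Orton: 5.5+4.1+1.9+6.2 = 17.7
Marden–Kelso–Dunly–Ulver–Orton: 5.5+1.1+2.3+9.4 = 18.3
Marden–Kelso–Dunly–Ulver–Jorvik–Orton: 5.5+1.1+2.3+1.9+6.2 = 17
Marden–Kelso–Ulver–Orton: 5.5+4.1+9.4 = 19
Cheapest is Marden–Kelso–Dunly–Ulver–Jorvik–Orton at 17 km.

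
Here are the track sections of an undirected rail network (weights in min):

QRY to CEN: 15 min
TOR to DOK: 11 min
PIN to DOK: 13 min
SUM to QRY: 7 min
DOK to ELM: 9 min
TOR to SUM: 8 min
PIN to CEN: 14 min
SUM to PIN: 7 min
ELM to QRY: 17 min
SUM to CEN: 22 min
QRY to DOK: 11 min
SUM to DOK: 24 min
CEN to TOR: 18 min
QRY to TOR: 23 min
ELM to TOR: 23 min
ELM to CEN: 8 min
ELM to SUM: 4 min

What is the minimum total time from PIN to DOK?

Shortest distances from PIN:
PIN: 0
SUM: 7  (via PIN)
ELM: 11  (via SUM)
DOK: 13  (via PIN)
Shortest route: PIN → DOK = 13 min.

13 min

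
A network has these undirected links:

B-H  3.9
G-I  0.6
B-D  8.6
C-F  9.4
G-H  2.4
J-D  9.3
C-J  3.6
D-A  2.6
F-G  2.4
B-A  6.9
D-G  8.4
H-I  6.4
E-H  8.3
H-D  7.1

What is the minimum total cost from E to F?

Settle nodes by increasing distance from E:
E: 0
H: 8.3  (via E)
G: 10.7  (via H)
I: 11.3  (via G)
B: 12.2  (via H)
F: 13.1  (via G)
Shortest route: E–H–G–F = 13.1.

13.1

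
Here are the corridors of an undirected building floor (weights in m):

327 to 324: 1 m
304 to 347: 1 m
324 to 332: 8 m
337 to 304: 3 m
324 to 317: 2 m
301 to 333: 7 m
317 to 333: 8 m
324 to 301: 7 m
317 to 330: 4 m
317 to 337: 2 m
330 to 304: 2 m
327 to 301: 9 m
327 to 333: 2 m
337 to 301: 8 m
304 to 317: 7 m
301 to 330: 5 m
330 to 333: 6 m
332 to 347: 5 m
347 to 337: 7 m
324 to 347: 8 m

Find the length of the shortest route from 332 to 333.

Running Dijkstra from 332:
332: 0
347: 5  (via 332)
304: 6  (via 347)
324: 8  (via 332)
330: 8  (via 304)
327: 9  (via 324)
337: 9  (via 304)
317: 10  (via 324)
333: 11  (via 327)
Shortest route: 332–324–327–333 = 11 m.

11 m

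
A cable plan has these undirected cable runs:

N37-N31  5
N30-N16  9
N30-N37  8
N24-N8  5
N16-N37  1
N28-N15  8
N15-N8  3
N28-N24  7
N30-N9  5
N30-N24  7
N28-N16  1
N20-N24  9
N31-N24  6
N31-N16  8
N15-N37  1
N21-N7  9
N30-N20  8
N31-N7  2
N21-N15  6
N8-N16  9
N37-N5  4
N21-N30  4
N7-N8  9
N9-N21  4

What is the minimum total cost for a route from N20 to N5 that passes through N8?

22

Shortest N20→N8: N20–N24–N8 = 14
Best N8 to N5: N8–N15–N37–N5 costing 8
Total via N8: 14 + 8 = 22.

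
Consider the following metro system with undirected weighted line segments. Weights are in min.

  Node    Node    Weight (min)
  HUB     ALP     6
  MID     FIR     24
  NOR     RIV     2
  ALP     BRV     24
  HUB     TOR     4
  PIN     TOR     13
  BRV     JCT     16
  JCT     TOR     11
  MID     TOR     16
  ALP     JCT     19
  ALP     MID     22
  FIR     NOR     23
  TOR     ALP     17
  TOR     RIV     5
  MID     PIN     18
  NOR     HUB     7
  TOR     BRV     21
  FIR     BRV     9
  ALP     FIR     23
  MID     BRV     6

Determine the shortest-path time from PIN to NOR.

Settle nodes by increasing distance from PIN:
PIN: 0
TOR: 13  (via PIN)
HUB: 17  (via TOR)
MID: 18  (via PIN)
RIV: 18  (via TOR)
NOR: 20  (via RIV)
Shortest route: PIN → TOR → RIV → NOR = 20 min.

20 min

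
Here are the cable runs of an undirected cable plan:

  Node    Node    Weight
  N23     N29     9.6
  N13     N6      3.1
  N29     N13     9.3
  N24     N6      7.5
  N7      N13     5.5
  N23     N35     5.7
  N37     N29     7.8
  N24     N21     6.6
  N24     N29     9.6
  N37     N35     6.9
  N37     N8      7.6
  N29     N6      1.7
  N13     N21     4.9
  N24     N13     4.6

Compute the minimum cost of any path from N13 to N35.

19.5

Compare a few routes:
N13–N6–N29–N37–N35: 3.1+1.7+7.8+6.9 = 19.5
N13–N6–N29–N23–N35: 3.1+1.7+9.6+5.7 = 20.1
The minimum is 19.5 via N13–N6–N29–N37–N35.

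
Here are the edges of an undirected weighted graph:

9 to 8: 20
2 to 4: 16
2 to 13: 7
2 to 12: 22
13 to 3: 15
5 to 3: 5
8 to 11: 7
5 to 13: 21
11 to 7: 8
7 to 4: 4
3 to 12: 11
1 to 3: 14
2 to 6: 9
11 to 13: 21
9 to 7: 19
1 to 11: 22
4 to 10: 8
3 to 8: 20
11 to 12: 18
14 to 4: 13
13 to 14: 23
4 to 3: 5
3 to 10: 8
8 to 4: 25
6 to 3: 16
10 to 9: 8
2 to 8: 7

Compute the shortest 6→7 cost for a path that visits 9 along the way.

Shortest 6→9: 6–3–10–9 = 32
Best 9 to 7: 9–7 costing 19
Total via 9: 32 + 19 = 51.

51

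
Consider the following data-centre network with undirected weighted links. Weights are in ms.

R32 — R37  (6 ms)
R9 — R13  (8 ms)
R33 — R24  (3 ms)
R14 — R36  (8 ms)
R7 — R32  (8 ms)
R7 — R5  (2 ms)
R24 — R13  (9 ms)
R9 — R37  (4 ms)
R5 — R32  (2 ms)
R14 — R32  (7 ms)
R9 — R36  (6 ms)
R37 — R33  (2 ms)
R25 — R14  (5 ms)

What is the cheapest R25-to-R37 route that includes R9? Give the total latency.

23 ms

Best R25 to R9: R25–R14–R36–R9 costing 19
Best R9 to R37: R9–R37 costing 4
Total via R9: 19 + 4 = 23 ms.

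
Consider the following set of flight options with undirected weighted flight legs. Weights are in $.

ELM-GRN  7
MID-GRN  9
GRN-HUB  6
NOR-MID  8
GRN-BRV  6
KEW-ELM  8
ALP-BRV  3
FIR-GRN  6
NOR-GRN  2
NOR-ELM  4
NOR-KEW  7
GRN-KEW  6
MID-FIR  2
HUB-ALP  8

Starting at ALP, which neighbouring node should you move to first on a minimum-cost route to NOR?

BRV

Compare a few routes:
ALP → BRV → GRN → NOR: 3+6+2 = 11
ALP → HUB → GRN → NOR: 8+6+2 = 16
The minimum is $11 via ALP → BRV → GRN → NOR.
So from ALP the first move is to BRV.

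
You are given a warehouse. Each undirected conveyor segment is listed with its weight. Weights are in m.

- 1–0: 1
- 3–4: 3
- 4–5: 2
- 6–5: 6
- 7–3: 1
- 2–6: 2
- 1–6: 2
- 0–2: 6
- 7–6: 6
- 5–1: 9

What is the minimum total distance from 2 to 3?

Running Dijkstra from 2:
2: 0
6: 2  (via 2)
1: 4  (via 6)
0: 5  (via 1)
5: 8  (via 6)
7: 8  (via 6)
3: 9  (via 7)
Shortest route: 2 → 6 → 7 → 3 = 9 m.

9 m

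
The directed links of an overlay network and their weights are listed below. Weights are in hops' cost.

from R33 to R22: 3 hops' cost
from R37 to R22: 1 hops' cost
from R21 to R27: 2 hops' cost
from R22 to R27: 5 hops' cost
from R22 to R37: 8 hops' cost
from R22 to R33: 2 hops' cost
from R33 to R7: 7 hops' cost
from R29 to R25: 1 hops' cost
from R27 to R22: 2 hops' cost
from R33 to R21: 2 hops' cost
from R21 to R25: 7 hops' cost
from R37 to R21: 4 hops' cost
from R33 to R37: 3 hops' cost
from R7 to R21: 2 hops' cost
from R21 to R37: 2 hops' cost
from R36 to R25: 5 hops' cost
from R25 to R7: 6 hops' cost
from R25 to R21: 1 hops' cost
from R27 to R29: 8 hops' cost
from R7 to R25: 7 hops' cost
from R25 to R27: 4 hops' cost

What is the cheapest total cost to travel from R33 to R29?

Compare a few routes:
R33 - R21 - R27 - R29: 2+2+8 = 12
R33 - R22 - R27 - R29: 3+5+8 = 16
Cheapest is R33 - R21 - R27 - R29 at 12 hops' cost.

12 hops' cost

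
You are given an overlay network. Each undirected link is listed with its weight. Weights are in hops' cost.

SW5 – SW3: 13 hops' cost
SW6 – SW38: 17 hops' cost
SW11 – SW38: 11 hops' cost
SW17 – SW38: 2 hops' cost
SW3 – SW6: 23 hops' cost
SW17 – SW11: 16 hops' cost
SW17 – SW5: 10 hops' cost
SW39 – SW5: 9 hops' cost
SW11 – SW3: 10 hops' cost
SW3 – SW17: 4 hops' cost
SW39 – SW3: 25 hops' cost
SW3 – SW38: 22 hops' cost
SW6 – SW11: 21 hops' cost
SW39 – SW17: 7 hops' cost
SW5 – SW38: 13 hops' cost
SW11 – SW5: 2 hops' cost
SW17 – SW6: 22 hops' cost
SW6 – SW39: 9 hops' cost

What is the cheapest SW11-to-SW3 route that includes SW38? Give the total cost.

17 hops' cost

Best SW11 to SW38: SW11 → SW38 costing 11
Shortest SW38→SW3: SW38 → SW17 → SW3 = 6
Total via SW38: 11 + 6 = 17 hops' cost.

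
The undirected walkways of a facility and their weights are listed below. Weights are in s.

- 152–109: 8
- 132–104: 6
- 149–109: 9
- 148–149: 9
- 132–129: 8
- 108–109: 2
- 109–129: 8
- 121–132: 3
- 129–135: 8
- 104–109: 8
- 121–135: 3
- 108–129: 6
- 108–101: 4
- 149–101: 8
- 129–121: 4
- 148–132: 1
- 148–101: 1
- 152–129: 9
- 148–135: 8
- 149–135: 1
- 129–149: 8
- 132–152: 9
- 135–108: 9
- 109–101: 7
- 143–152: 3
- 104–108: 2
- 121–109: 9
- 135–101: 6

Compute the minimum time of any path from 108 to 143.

13 s

Enumerating some paths:
108 → 129 → 152 → 143: 6+9+3 = 18
108 → 101 → 148 → 132 → 152 → 143: 4+1+1+9+3 = 18
108 → 109 → 152 → 143: 2+8+3 = 13
Cheapest is 108 → 109 → 152 → 143 at 13 s.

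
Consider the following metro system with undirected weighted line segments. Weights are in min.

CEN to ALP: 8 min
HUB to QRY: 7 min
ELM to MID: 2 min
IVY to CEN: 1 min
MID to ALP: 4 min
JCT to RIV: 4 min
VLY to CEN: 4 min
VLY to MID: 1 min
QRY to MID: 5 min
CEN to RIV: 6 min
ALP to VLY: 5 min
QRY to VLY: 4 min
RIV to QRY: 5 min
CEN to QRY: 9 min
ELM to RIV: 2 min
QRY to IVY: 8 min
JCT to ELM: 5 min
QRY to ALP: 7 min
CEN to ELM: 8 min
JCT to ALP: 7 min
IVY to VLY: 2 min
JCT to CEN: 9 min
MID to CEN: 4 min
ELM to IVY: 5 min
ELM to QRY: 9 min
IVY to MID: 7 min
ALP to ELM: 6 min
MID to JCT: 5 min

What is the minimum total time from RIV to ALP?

Compare a few routes:
RIV → ELM → MID → VLY → ALP: 2+2+1+5 = 10
RIV → ELM → ALP: 2+6 = 8
Cheapest is RIV → ELM → ALP at 8 min.

8 min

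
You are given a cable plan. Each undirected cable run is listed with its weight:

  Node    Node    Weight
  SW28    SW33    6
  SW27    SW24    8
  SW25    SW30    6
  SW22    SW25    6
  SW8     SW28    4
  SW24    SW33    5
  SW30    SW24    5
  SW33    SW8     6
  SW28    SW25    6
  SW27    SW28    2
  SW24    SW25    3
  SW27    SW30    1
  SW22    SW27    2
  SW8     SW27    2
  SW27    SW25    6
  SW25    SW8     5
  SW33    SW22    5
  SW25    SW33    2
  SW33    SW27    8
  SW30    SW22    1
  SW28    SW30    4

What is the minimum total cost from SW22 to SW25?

6

Shortest distances from SW22:
SW22: 0
SW30: 1  (via SW22)
SW27: 2  (via SW22)
SW8: 4  (via SW27)
SW28: 4  (via SW27)
SW33: 5  (via SW22)
SW25: 6  (via SW22)
Shortest route: SW22–SW25 = 6.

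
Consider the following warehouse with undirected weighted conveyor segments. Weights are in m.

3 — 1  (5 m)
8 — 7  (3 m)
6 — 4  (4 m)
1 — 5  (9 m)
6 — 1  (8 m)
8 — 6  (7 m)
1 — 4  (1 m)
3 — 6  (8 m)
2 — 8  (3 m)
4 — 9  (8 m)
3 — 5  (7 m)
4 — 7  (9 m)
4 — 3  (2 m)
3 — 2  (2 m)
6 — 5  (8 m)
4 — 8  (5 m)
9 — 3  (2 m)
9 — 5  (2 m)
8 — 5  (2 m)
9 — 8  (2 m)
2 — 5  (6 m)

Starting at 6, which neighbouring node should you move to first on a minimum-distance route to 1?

Candidate routes:
6 - 1: 8 = 8
6 - 4 - 1: 4+1 = 5
6 - 3 - 4 - 1: 8+2+1 = 11
6 - 4 - 3 - 1: 4+2+5 = 11
The minimum is 5 m via 6 - 4 - 1.
So from 6 the first move is to 4.

4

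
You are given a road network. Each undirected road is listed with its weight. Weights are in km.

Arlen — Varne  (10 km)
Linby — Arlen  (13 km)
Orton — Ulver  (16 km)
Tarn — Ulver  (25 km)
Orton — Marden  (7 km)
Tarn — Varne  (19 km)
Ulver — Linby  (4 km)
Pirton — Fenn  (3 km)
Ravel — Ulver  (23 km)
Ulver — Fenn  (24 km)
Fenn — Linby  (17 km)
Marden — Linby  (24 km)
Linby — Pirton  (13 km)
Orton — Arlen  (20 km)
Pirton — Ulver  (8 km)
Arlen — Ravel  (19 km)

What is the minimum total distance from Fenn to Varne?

38 km

Compare a few routes:
Fenn - Pirton - Ulver - Linby - Arlen - Varne: 3+8+4+13+10 = 38
Fenn - Pirton - Linby - Arlen - Varne: 3+13+13+10 = 39
Cheapest is Fenn - Pirton - Ulver - Linby - Arlen - Varne at 38 km.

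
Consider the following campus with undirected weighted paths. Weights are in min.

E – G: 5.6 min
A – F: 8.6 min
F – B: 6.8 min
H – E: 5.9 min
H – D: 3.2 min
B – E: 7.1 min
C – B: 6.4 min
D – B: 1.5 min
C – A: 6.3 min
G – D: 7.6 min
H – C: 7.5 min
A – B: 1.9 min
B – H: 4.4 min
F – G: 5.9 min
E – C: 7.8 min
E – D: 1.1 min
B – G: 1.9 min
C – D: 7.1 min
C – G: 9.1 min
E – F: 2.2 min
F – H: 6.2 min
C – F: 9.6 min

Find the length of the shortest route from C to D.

7.1 min

Candidate routes:
C - E - D: 7.8+1.1 = 8.9
C - B - D: 6.4+1.5 = 7.9
C - D: 7.1 = 7.1
C - A - B - D: 6.3+1.9+1.5 = 9.7
The minimum is 7.1 min via C - D.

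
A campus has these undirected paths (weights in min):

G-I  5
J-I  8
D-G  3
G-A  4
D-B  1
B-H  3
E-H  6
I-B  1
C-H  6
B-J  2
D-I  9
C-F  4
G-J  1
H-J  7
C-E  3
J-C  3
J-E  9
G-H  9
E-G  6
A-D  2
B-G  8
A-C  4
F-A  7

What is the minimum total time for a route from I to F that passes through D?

Shortest I→D: I → B → D = 2
Shortest D→F: D → A → F = 9
Total via D: 2 + 9 = 11 min.

11 min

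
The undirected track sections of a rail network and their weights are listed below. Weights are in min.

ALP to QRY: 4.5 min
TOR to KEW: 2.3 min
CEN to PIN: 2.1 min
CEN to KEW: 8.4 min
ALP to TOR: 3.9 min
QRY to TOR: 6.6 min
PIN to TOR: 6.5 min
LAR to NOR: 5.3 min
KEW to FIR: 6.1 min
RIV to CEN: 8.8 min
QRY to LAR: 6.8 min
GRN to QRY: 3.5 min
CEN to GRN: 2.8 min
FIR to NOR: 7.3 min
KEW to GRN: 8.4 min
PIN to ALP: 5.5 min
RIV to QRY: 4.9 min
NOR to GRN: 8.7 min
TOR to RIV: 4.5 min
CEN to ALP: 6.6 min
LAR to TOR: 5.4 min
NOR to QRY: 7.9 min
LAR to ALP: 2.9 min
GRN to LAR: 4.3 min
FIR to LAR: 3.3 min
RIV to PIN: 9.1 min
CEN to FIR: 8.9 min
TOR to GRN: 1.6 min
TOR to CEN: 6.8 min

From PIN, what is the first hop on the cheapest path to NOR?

Enumerating some paths:
PIN–CEN–GRN–LAR–NOR: 2.1+2.8+4.3+5.3 = 14.5
PIN–ALP–LAR–NOR: 5.5+2.9+5.3 = 13.7
PIN–CEN–GRN–NOR: 2.1+2.8+8.7 = 13.6
The minimum is 13.6 min via PIN–CEN–GRN–NOR.
So from PIN the first move is to CEN.

CEN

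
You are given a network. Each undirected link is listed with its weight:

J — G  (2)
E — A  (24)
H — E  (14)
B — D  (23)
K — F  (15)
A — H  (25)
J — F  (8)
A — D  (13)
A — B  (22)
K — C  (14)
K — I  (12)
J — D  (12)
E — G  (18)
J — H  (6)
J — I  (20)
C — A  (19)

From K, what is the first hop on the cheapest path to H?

F

Enumerating some paths:
K - I - J - H: 12+20+6 = 38
K - F - J - H: 15+8+6 = 29
K - F - J - G - E - H: 15+8+2+18+14 = 57
K - C - A - H: 14+19+25 = 58
The minimum is 29 via K - F - J - H.
So from K the first move is to F.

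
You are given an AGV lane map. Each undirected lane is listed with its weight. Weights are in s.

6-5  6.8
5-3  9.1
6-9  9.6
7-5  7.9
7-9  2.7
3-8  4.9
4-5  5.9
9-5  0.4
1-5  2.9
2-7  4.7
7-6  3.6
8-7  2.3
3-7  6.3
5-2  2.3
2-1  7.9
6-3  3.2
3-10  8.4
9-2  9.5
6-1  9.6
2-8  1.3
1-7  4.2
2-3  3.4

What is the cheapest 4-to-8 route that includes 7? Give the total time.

11.3 s

Best 4 to 7: 4–5–9–7 costing 9
Shortest 7→8: 7–8 = 2.3
Total via 7: 9 + 2.3 = 11.3 s.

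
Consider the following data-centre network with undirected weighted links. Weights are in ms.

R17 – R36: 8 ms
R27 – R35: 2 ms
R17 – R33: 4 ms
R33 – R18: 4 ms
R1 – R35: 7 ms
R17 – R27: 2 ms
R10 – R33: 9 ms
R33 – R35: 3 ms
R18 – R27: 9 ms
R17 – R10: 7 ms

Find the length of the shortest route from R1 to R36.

19 ms

Settle nodes by increasing distance from R1:
R1: 0
R35: 7  (via R1)
R27: 9  (via R35)
R33: 10  (via R35)
R17: 11  (via R27)
R18: 14  (via R33)
R10: 18  (via R17)
R36: 19  (via R17)
Shortest route: R1–R35–R27–R17–R36 = 19 ms.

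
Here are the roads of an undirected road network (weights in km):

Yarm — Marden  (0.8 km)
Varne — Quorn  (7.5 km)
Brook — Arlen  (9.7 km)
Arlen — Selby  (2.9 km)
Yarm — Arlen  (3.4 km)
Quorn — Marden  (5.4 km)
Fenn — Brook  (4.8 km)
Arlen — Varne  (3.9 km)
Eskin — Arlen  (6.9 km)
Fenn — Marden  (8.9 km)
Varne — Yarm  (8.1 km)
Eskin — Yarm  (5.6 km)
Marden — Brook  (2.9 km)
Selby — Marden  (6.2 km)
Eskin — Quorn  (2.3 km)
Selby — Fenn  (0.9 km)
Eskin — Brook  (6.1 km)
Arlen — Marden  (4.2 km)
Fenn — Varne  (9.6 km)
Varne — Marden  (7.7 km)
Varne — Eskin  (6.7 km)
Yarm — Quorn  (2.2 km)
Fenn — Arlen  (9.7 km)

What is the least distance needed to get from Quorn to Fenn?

9.4 km

Enumerating some paths:
Quorn → Yarm → Marden → Selby → Fenn: 2.2+0.8+6.2+0.9 = 10.1
Quorn → Yarm → Arlen → Selby → Fenn: 2.2+3.4+2.9+0.9 = 9.4
Quorn → Yarm → Marden → Arlen → Selby → Fenn: 2.2+0.8+4.2+2.9+0.9 = 11
Quorn → Yarm → Marden → Brook → Fenn: 2.2+0.8+2.9+4.8 = 10.7
Cheapest is Quorn → Yarm → Arlen → Selby → Fenn at 9.4 km.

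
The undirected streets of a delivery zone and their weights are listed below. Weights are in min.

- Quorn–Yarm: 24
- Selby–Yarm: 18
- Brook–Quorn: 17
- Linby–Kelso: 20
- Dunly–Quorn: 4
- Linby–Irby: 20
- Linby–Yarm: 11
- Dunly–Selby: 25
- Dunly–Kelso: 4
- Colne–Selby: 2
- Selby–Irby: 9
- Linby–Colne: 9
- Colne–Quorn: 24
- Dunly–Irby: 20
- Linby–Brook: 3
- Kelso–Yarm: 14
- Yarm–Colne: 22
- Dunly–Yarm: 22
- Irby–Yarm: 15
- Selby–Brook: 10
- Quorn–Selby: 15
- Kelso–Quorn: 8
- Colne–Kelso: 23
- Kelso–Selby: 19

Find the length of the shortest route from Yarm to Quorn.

22 min

Running Dijkstra from Yarm:
Yarm: 0
Linby: 11  (via Yarm)
Brook: 14  (via Linby)
Kelso: 14  (via Yarm)
Irby: 15  (via Yarm)
Dunly: 18  (via Kelso)
Selby: 18  (via Yarm)
Colne: 20  (via Linby)
Quorn: 22  (via Kelso)
Shortest route: Yarm → Kelso → Quorn = 22 min.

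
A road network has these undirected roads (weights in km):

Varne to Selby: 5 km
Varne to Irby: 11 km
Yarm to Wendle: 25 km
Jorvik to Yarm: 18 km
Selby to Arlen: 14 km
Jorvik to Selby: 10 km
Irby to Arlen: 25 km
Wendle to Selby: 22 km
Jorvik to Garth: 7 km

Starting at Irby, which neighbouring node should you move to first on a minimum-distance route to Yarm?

Varne

Compare a few routes:
Irby–Arlen–Selby–Jorvik–Yarm: 25+14+10+18 = 67
Irby–Varne–Selby–Jorvik–Yarm: 11+5+10+18 = 44
Irby–Varne–Selby–Wendle–Yarm: 11+5+22+25 = 63
Irby–Arlen–Selby–Wendle–Yarm: 25+14+22+25 = 86
The minimum is 44 km via Irby–Varne–Selby–Jorvik–Yarm.
So from Irby the first move is to Varne.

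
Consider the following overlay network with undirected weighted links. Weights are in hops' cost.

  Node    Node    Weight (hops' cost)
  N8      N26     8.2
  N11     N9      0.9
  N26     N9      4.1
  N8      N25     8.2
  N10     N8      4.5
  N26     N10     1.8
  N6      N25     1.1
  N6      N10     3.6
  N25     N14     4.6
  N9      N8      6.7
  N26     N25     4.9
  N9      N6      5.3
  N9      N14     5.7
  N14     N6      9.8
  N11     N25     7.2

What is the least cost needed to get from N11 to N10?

6.8 hops' cost

Compare a few routes:
N11–N9–N26–N10: 0.9+4.1+1.8 = 6.8
N11–N25–N6–N10: 7.2+1.1+3.6 = 11.9
N11–N9–N6–N10: 0.9+5.3+3.6 = 9.8
The minimum is 6.8 hops' cost via N11–N9–N26–N10.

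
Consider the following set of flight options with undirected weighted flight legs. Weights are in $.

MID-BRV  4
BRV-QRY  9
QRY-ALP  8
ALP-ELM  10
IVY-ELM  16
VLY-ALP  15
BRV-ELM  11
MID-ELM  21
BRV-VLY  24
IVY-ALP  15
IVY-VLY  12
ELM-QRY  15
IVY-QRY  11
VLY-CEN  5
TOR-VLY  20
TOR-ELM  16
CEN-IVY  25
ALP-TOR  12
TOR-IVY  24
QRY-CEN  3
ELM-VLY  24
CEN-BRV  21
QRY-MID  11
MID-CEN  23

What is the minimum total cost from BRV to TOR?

Running Dijkstra from BRV:
BRV: 0
MID: 4  (via BRV)
QRY: 9  (via BRV)
ELM: 11  (via BRV)
CEN: 12  (via QRY)
VLY: 17  (via CEN)
ALP: 17  (via QRY)
IVY: 20  (via QRY)
TOR: 27  (via ELM)
Shortest route: BRV–ELM–TOR = $27.

$27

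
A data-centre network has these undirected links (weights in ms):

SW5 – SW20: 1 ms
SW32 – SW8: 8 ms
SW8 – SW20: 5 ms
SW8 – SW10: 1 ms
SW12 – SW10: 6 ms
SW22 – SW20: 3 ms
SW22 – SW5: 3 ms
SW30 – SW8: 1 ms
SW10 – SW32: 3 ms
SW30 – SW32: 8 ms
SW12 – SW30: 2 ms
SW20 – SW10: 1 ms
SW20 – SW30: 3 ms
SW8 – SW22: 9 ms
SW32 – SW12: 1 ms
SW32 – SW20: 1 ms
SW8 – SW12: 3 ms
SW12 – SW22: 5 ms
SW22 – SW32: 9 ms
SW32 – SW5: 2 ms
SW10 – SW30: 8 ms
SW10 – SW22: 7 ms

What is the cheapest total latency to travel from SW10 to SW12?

Enumerating some paths:
SW10–SW20–SW32–SW12: 1+1+1 = 3
SW10–SW8–SW30–SW12: 1+1+2 = 4
Cheapest is SW10–SW20–SW32–SW12 at 3 ms.

3 ms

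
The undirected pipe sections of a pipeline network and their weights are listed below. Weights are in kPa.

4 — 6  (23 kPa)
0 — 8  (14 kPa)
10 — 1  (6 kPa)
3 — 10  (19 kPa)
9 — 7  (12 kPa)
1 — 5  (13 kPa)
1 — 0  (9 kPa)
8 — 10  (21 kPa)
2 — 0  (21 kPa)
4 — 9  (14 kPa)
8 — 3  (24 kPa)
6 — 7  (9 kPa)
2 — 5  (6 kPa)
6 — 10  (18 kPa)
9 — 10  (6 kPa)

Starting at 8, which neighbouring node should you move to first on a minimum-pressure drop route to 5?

Candidate routes:
8 → 10 → 1 → 5: 21+6+13 = 40
8 → 0 → 1 → 5: 14+9+13 = 36
8 → 0 → 2 → 5: 14+21+6 = 41
The minimum is 36 kPa via 8 → 0 → 1 → 5.
So from 8 the first move is to 0.

0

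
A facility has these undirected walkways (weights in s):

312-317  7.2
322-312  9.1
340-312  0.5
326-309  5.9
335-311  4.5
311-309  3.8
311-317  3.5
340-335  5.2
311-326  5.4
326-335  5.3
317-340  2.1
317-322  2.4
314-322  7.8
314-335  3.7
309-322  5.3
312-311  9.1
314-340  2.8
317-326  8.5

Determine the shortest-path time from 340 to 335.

Compare a few routes:
340 - 317 - 311 - 335: 2.1+3.5+4.5 = 10.1
340 - 335: 5.2 = 5.2
340 - 314 - 335: 2.8+3.7 = 6.5
The minimum is 5.2 s via 340 - 335.

5.2 s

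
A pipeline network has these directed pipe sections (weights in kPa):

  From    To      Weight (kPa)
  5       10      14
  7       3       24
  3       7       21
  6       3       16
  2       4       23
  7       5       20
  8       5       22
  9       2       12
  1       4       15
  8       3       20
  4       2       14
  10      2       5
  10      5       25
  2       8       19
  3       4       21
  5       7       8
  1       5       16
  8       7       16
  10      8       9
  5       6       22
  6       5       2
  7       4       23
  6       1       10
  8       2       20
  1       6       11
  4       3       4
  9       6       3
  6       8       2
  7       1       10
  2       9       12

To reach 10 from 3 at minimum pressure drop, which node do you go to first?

Candidate routes:
3 → 7 → 1 → 6 → 5 → 10: 21+10+11+2+14 = 58
3 → 7 → 5 → 10: 21+20+14 = 55
The minimum is 55 kPa via 3 → 7 → 5 → 10.
So from 3 the first move is to 7.

7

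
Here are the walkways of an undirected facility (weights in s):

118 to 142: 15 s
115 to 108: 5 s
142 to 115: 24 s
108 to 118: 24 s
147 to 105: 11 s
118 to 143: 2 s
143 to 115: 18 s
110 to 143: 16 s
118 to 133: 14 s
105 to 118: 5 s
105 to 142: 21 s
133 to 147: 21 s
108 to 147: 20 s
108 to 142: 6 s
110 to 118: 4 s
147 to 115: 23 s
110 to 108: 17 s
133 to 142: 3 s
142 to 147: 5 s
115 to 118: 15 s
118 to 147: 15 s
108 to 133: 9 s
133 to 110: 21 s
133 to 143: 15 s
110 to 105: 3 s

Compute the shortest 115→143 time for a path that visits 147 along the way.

33 s

Best 115 to 147: 115 → 108 → 142 → 147 costing 16
Shortest 147→143: 147 → 118 → 143 = 17
Total via 147: 16 + 17 = 33 s.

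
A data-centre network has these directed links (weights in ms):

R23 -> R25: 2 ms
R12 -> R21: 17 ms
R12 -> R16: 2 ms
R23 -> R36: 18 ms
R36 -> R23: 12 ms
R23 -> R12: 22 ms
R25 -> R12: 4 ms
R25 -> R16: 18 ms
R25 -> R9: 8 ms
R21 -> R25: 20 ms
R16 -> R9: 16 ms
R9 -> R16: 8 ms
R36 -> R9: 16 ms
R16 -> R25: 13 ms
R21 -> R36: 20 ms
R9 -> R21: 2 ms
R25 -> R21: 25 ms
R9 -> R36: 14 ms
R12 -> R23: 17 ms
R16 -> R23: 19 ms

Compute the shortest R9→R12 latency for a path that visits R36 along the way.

32 ms

Best R9 to R36: R9 → R36 costing 14
Shortest R36→R12: R36 → R23 → R25 → R12 = 18
Total via R36: 14 + 18 = 32 ms.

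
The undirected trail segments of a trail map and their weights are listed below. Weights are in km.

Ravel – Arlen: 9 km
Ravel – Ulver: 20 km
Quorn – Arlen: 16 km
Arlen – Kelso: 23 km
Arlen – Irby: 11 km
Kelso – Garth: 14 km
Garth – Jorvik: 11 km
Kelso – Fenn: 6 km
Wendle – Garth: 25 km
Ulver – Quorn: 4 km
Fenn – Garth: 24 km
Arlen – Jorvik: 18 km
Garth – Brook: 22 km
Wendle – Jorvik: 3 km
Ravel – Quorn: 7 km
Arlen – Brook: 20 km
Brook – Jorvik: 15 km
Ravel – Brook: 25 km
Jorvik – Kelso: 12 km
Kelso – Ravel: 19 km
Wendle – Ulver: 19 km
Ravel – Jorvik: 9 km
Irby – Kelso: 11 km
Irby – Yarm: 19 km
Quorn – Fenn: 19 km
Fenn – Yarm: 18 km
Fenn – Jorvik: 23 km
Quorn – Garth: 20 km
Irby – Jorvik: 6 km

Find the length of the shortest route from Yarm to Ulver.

Candidate routes:
Yarm–Irby–Jorvik–Wendle–Ulver: 19+6+3+19 = 47
Yarm–Irby–Arlen–Ravel–Quorn–Ulver: 19+11+9+7+4 = 50
Yarm–Fenn–Quorn–Ulver: 18+19+4 = 41
Yarm–Irby–Jorvik–Ravel–Quorn–Ulver: 19+6+9+7+4 = 45
The minimum is 41 km via Yarm–Fenn–Quorn–Ulver.

41 km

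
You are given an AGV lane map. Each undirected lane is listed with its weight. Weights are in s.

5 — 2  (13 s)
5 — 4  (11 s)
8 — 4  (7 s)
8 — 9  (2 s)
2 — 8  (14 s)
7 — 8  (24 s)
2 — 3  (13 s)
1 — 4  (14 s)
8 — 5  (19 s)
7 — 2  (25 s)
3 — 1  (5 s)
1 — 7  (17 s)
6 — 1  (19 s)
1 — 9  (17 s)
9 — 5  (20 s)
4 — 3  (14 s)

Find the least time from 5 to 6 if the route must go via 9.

56 s

Shortest 5→9: 5 → 9 = 20
Best 9 to 6: 9 → 1 → 6 costing 36
Total via 9: 20 + 36 = 56 s.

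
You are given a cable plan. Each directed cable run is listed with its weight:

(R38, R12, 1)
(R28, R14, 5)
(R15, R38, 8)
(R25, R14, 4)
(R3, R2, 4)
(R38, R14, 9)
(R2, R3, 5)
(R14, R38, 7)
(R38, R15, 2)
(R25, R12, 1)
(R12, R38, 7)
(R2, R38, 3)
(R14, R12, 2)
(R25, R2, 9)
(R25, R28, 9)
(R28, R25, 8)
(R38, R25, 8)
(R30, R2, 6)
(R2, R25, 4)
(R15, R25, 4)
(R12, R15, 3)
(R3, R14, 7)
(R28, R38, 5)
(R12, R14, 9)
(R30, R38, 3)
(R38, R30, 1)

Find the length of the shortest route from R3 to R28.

17

Shortest distances from R3:
R3: 0
R2: 4  (via R3)
R14: 7  (via R3)
R38: 7  (via R2)
R30: 8  (via R38)
R12: 8  (via R38)
R25: 8  (via R2)
R15: 9  (via R38)
R28: 17  (via R25)
Shortest route: R3 → R2 → R25 → R28 = 17.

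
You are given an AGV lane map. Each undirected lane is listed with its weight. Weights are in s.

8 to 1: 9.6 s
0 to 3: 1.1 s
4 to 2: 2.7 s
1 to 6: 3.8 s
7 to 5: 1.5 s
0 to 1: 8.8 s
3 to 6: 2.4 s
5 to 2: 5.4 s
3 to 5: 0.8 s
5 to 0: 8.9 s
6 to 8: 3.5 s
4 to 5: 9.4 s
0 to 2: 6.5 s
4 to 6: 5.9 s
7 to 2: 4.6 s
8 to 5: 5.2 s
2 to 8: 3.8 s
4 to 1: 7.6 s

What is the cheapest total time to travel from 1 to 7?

Candidate routes:
1–6–8–5–7: 3.8+3.5+5.2+1.5 = 14
1–6–3–5–7: 3.8+2.4+0.8+1.5 = 8.5
1–0–3–5–7: 8.8+1.1+0.8+1.5 = 12.2
The minimum is 8.5 s via 1–6–3–5–7.

8.5 s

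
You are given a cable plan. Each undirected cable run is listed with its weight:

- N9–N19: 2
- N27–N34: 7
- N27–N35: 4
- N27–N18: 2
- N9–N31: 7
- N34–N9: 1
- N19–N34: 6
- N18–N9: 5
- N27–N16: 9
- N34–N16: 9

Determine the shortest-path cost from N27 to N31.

14

Settle nodes by increasing distance from N27:
N27: 0
N18: 2  (via N27)
N35: 4  (via N27)
N9: 7  (via N18)
N34: 7  (via N27)
N16: 9  (via N27)
N19: 9  (via N9)
N31: 14  (via N9)
Shortest route: N27–N18–N9–N31 = 14.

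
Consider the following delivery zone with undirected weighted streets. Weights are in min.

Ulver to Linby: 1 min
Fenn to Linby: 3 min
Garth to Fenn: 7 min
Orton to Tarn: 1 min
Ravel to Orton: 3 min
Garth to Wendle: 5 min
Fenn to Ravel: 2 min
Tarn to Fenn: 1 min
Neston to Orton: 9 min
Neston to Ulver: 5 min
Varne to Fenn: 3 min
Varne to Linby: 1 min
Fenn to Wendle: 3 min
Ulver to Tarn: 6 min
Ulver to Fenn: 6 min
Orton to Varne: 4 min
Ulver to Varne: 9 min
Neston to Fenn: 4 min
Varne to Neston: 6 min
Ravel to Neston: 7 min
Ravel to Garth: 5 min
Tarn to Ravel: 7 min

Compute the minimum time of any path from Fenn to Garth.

7 min

Shortest distances from Fenn:
Fenn: 0
Tarn: 1  (via Fenn)
Orton: 2  (via Tarn)
Ravel: 2  (via Fenn)
Linby: 3  (via Fenn)
Varne: 3  (via Fenn)
Wendle: 3  (via Fenn)
Ulver: 4  (via Linby)
Neston: 4  (via Fenn)
Garth: 7  (via Fenn)
Shortest route: Fenn → Garth = 7 min.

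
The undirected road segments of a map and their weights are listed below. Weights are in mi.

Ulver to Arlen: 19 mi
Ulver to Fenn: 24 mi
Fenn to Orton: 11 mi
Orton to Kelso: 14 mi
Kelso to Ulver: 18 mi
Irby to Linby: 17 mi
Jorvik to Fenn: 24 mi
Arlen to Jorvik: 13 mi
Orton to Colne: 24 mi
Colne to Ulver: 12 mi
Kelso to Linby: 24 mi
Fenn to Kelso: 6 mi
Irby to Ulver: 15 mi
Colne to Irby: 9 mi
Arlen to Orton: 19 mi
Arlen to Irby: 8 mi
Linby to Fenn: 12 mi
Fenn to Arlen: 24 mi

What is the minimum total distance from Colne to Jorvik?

30 mi

Compare a few routes:
Colne → Irby → Arlen → Jorvik: 9+8+13 = 30
Colne → Ulver → Irby → Arlen → Jorvik: 12+15+8+13 = 48
Colne → Ulver → Arlen → Jorvik: 12+19+13 = 44
Colne → Orton → Arlen → Jorvik: 24+19+13 = 56
The minimum is 30 mi via Colne → Irby → Arlen → Jorvik.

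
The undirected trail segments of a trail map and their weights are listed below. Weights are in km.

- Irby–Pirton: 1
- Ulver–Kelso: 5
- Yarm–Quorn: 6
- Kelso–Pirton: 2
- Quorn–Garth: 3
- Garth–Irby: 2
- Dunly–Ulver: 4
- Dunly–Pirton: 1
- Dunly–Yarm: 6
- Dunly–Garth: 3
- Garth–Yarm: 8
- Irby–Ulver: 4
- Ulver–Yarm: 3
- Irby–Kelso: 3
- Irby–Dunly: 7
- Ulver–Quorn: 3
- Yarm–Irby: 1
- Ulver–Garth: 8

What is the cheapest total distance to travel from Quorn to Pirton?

6 km

Running Dijkstra from Quorn:
Quorn: 0
Garth: 3  (via Quorn)
Ulver: 3  (via Quorn)
Irby: 5  (via Garth)
Yarm: 6  (via Quorn)
Pirton: 6  (via Irby)
Shortest route: Quorn → Garth → Irby → Pirton = 6 km.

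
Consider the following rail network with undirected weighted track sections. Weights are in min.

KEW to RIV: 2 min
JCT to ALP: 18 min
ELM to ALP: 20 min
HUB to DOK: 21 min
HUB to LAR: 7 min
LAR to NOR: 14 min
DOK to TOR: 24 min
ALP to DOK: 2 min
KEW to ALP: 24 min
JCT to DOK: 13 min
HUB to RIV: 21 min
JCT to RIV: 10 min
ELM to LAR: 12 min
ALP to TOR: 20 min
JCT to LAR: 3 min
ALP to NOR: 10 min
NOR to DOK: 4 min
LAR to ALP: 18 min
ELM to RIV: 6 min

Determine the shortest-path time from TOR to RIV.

Compare a few routes:
TOR - ALP - DOK - JCT - RIV: 20+2+13+10 = 45
TOR - ALP - KEW - RIV: 20+24+2 = 46
TOR - ALP - ELM - RIV: 20+20+6 = 46
Cheapest is TOR - ALP - DOK - JCT - RIV at 45 min.

45 min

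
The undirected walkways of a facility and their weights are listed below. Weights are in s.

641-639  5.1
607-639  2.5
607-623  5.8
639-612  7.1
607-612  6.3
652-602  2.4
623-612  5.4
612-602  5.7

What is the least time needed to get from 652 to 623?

13.5 s

Candidate routes:
652 → 602 → 612 → 607 → 623: 2.4+5.7+6.3+5.8 = 20.2
652 → 602 → 612 → 623: 2.4+5.7+5.4 = 13.5
Cheapest is 652 → 602 → 612 → 623 at 13.5 s.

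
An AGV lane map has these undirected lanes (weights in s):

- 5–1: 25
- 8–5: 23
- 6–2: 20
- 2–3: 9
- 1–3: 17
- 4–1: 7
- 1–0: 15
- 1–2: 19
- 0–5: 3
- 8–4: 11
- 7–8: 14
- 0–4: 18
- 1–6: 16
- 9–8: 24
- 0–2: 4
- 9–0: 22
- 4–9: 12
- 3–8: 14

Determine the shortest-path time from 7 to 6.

Running Dijkstra from 7:
7: 0
8: 14  (via 7)
4: 25  (via 8)
3: 28  (via 8)
1: 32  (via 4)
2: 37  (via 3)
5: 37  (via 8)
9: 37  (via 4)
0: 40  (via 5)
6: 48  (via 1)
Shortest route: 7 → 8 → 4 → 1 → 6 = 48 s.

48 s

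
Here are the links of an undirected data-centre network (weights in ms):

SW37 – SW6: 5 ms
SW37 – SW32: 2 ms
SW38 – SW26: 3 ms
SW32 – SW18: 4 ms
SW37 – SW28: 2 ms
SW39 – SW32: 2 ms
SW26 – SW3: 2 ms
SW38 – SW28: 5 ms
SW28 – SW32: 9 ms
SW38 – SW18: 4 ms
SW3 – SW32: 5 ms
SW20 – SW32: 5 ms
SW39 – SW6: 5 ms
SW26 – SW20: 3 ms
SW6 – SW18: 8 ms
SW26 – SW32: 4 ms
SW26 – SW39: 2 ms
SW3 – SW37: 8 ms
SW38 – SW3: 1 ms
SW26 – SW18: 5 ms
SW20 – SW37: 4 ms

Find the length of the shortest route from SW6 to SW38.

10 ms

Candidate routes:
SW6–SW37–SW28–SW38: 5+2+5 = 12
SW6–SW18–SW38: 8+4 = 12
SW6–SW39–SW32–SW3–SW38: 5+2+5+1 = 13
SW6–SW39–SW26–SW38: 5+2+3 = 10
The minimum is 10 ms via SW6–SW39–SW26–SW38.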